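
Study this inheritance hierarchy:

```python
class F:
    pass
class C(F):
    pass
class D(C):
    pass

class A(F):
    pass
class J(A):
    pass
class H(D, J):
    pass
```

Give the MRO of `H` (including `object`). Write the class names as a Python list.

L[H] = H + merge(L[D], L[J], [D J])
  take D:  [D C F object] + [J A F object] + [D J]
  take C:  [C F object] + [J A F object] + [J]
  take J:  [F object] + [J A F object] + [J]
  take A:  [F object] + [A F object]
  take F:  [F object] + [F object]
  take object:  [object] + [object]

[H, D, C, J, A, F, object]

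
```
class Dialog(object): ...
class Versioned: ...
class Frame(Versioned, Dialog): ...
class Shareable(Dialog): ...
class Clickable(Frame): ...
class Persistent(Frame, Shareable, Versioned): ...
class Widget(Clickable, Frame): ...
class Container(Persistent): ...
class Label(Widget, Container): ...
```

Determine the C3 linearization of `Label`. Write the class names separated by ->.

L[Label] = Label + merge(L[Widget], L[Container], [Widget Container])
  take Widget:  [Widget Clickable Frame Versioned Dialog object] + [Container Persistent Frame Shareable Versioned Dialog object] + [Widget Container]
  take Clickable:  [Clickable Frame Versioned Dialog object] + [Container Persistent Frame Shareable Versioned Dialog object] + [Container]
  take Container:  [Frame Versioned Dialog object] + [Container Persistent Frame Shareable Versioned Dialog object] + [Container]
  take Persistent:  [Frame Versioned Dialog object] + [Persistent Frame Shareable Versioned Dialog object]
  take Frame:  [Frame Versioned Dialog object] + [Frame Shareable Versioned Dialog object]
  take Shareable:  [Versioned Dialog object] + [Shareable Versioned Dialog object]
  take Versioned:  [Versioned Dialog object] + [Versioned Dialog object]
  take Dialog:  [Dialog object] + [Dialog object]
  take object:  [object] + [object]

Label -> Widget -> Clickable -> Container -> Persistent -> Frame -> Shareable -> Versioned -> Dialog -> object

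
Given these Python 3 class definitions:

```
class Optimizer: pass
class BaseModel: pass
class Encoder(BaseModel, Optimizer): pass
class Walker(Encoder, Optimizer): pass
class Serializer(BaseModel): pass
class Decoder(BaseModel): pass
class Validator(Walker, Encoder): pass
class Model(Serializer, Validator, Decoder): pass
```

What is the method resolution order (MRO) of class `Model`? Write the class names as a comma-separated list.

Model, Serializer, Validator, Walker, Encoder, Decoder, BaseModel, Optimizer, object

L[Model] = Model + merge(L[Serializer], L[Validator], L[Decoder], [Serializer Validator Decoder])
  take Serializer:  [Serializer BaseModel object] + [Validator Walker Encoder BaseModel Optimizer object] + [Decoder BaseModel object] + [Serializer Validator Decoder]
  take Validator:  [BaseModel object] + [Validator Walker Encoder BaseModel Optimizer object] + [Decoder BaseModel object] + [Validator Decoder]
  take Walker:  [BaseModel object] + [Walker Encoder BaseModel Optimizer object] + [Decoder BaseModel object] + [Decoder]
  take Encoder:  [BaseModel object] + [Encoder BaseModel Optimizer object] + [Decoder BaseModel object] + [Decoder]
  take Decoder:  [BaseModel object] + [BaseModel Optimizer object] + [Decoder BaseModel object] + [Decoder]
  take BaseModel:  [BaseModel object] + [BaseModel Optimizer object] + [BaseModel object]
  take Optimizer:  [object] + [Optimizer object] + [object]
  take object:  [object] + [object] + [object]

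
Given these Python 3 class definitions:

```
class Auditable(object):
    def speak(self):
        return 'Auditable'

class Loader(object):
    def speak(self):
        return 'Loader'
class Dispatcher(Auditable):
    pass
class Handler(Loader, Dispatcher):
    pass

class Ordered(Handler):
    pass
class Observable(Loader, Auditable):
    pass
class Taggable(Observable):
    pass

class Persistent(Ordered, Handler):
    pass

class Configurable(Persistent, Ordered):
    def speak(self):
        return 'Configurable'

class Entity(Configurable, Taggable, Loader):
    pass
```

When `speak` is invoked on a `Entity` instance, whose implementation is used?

L[Entity] = Entity + merge(L[Configurable], L[Taggable], L[Loader], [Configurable Taggable Loader])
  take Configurable:  [Configurable Persistent Ordered Handler Loader Dispatcher Auditable object] + [Taggable Observable Loader Auditable object] + [Loader object] + [Configurable Taggable Loader]
  take Persistent:  [Persistent Ordered Handler Loader Dispatcher Auditable object] + [Taggable Observable Loader Auditable object] + [Loader object] + [Taggable Loader]
  take Ordered:  [Ordered Handler Loader Dispatcher Auditable object] + [Taggable Observable Loader Auditable object] + [Loader object] + [Taggable Loader]
  take Handler:  [Handler Loader Dispatcher Auditable object] + [Taggable Observable Loader Auditable object] + [Loader object] + [Taggable Loader]
  take Taggable:  [Loader Dispatcher Auditable object] + [Taggable Observable Loader Auditable object] + [Loader object] + [Taggable Loader]
  take Observable:  [Loader Dispatcher Auditable object] + [Observable Loader Auditable object] + [Loader object] + [Loader]
  take Loader:  [Loader Dispatcher Auditable object] + [Loader Auditable object] + [Loader object] + [Loader]
  take Dispatcher:  [Dispatcher Auditable object] + [Auditable object] + [object]
  take Auditable:  [Auditable object] + [Auditable object] + [object]
  take object:  [object] + [object] + [object]
MRO: Entity Configurable Persistent Ordered Handler Taggable Observable Loader Dispatcher Auditable object
speak is defined in: Auditable, Configurable, Loader. First along the MRO is Configurable.

Configurable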